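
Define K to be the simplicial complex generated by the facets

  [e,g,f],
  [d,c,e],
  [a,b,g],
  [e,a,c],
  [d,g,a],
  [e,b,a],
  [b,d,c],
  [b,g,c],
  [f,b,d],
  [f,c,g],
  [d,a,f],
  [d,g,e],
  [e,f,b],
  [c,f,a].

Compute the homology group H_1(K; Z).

We work with the vertex ordering a < b < c < d < e < f < g. The simplices of K, each written with vertices in increasing order, are:

  0-simplices (7): a, b, c, d, e, f, g
  1-simplices (21): ab, ac, ad, ae, af, ag, bc, bd, be, bf, bg, cd, ce, cf, cg, de, df, dg, ef, eg, fg
  2-simplices (14): abe, abg, ace, acf, adf, adg, bcd, bcg, bdf, bef, cde, cfg, deg, efg

Hence C_0 ≅ Z^7, C_1 ≅ Z^21, C_2 ≅ Z^14.

The boundary map ∂_1: C_1 → C_0 sends each edge [p,q] (with p < q) to q − p. For instance
  ∂ac = c − a.
As a 7×21 matrix over Z this has rank 6, with invariant factors (1,1,1,1,1,1).

The boundary map ∂_2: C_2 → C_1 maps a triangle to the signed sum of its edges. For instance
  ∂cde = de − ce + cd,
  ∂cfg = fg − cg + cf.
The 21×14 boundary matrix has rank 13 and Smith normal form diag(1,1,1,1,1,1,1,1,1,1,1,1,1).

Computing H_k = (kernel of ∂_k) / (image of ∂_{k+1}):

  H_1: rank ker ∂_1 − rank ∂_2 = (21 − 6) − 13 = 2, and the invariant factors of ∂_2 are all 1, so H_1 = Z^2.

H_1 ≅ Z^2.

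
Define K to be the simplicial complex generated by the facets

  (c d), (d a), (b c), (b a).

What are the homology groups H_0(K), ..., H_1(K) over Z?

Take the total order a < b < c < d on the vertex set. Then K (dimension 1) consists of the simplices:

  0-simplices (4): a, b, c, d
  1-simplices (4): ab, ad, bc, cd

so the chain groups are C_0 ≅ Z^4, C_1 ≅ Z^4.

The boundary map ∂_1: C_1 → C_0 sends each edge [p,q] (with p < q) to q − p.
This gives a 4×4 integer matrix of rank 3; reducing to Smith normal form yields diagonal entries (1,1,1).

Now H_k = ker ∂_k / im ∂_{k+1}, so:

  H_0: rank C_0 − rank ∂_1 = 4 − 3 = 1, and the invariant factors of ∂_1 are all 1, so H_0 = Z.
  H_1: rank ker ∂_1 − rank ∂_2 = (4 − 3) − 0 = 1, and there is no ∂_2, so H_1 = Z.

As a check, the Euler characteristic is 4 − 4 = 0, which agrees with 1 − 1 = 0.
(K is a triangulation of the circle S^1.)

H_0 = Z,  H_1 = Z.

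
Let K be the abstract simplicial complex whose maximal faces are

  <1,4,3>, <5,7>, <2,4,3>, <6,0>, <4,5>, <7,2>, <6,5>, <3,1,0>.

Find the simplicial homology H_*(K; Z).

Take the total order 0 < 1 < 2 < 3 < 4 < 5 < 6 < 7 on the vertex set. Then K (dimension 2) consists of the simplices:

  0-simplices (8): [0], [1], [2], [3], [4], [5], [6], [7]
  1-simplices (12): [0,1], [0,3], [0,6], [1,3], [1,4], [2,3], [2,4], [2,7], [3,4], [4,5], [5,6], [5,7]
  2-simplices (3): [0,1,3], [1,3,4], [2,3,4]

giving chain groups C_0 ≅ Z^8, C_1 ≅ Z^12, C_2 ≅ Z^3.

The boundary map ∂_1: C_1 → C_0 maps an edge to its endpoints' difference, ∂[p,q] = q − p. For instance
  ∂[1,4] = [4] − [1].
This gives a 8×12 integer matrix of rank 7; reducing to Smith normal form yields diagonal entries (1,1,1,1,1,1,1).

∂_2: C_2 → C_1 sends each 2-simplex [p,q,r] to [q,r] − [p,r] + [p,q]. For instance
  ∂[2,3,4] = [3,4] − [2,4] + [2,3],
  ∂[0,1,3] = [1,3] − [0,3] + [0,1].
This gives a 12×3 integer matrix of rank 3; reducing to Smith normal form yields diagonal entries (1,1,1).

Computing H_k = (kernel of ∂_k) / (image of ∂_{k+1}):

  H_0: rank C_0 − rank ∂_1 = 8 − 7 = 1, and the invariant factors of ∂_1 are all 1, so H_0 ≅ Z.
  H_1: rank ker ∂_1 − rank ∂_2 = (12 − 7) − 3 = 2, and the invariant factors of ∂_2 are all 1, so H_1 ≅ Z^2.
  H_2: rank ker ∂_2 − rank ∂_3 = (3 − 3) − 0 = 0, and there is no ∂_3, so H_2 ≅ 0.

H_0 = Z,  H_1 = Z^2,  H_2 = 0.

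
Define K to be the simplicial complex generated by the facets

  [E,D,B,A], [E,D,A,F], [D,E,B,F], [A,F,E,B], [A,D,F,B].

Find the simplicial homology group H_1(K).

We work with the vertex ordering A < B < D < E < F. The simplices of K, each written with vertices in increasing order, are:

  0-simplices (5): A, B, D, E, F
  1-simplices (10): AB, AD, AE, AF, BD, BE, BF, DE, DF, EF
  2-simplices (10): ABD, ABE, ABF, ADE, ADF, AEF, BDE, BDF, BEF, DEF
  3-simplices (5): ABDE, ABDF, ABEF, ADEF, BDEF

Hence C_0 ≅ Z^5, C_1 ≅ Z^10, C_2 ≅ Z^10, C_3 ≅ Z^5.

The boundary map ∂_1: C_1 → C_0 is given by ∂[p,q] = [q] − [p].
The 5×10 boundary matrix has rank 4 and Smith normal form diag(1,1,1,1).

∂_2: C_2 → C_1 sends each 2-simplex [p,q,r] to [q,r] − [p,r] + [p,q]. For instance
  ∂ABE = BE − AE + AB,
  ∂ABF = BF − AF + AB.
This gives a 10×10 integer matrix of rank 6; reducing to Smith normal form yields diagonal entries (1,1,1,1,1,1).

∂_3: C_3 → C_2 sends each 3-simplex σ to the alternating sum Σ_i (−1)^i (σ with its i-th vertex removed). For instance
  ∂ABDF = BDF − ADF + ABF − ABD,
  ∂ABDE = BDE − ADE + ABE − ABD.
This gives a 10×5 integer matrix of rank 4; reducing to Smith normal form yields diagonal entries (1,1,1,1).

Now H_k = ker ∂_k / im ∂_{k+1}, so:

  H_1: rank ker ∂_1 − rank ∂_2 = (10 − 4) − 6 = 0, and the invariant factors of ∂_2 are all 1, so H_1 = 0.

H_1 ≅ 0.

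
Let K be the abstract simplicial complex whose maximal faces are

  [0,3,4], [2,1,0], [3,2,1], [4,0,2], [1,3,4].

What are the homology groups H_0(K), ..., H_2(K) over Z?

H_0 ≅ Z,  H_1 ≅ Z,  H_2 = 0.

We work with the vertex ordering 0 < 1 < 2 < 3 < 4. The simplices of K, each written with vertices in increasing order, are:

  0-simplices (5): [0], [1], [2], [3], [4]
  1-simplices (10): [0,1], [0,2], [0,3], [0,4], [1,2], [1,3], [1,4], [2,3], [2,4], [3,4]
  2-simplices (5): [0,1,2], [0,2,4], [0,3,4], [1,2,3], [1,3,4]

so the chain groups are C_0 ≅ Z^5, C_1 ≅ Z^10, C_2 ≅ Z^5.

∂_1: C_1 → C_0 is given by ∂[p,q] = [q] − [p].
The resulting 5×10 matrix has rank 4, and its Smith normal form has invariant factors (1,1,1,1).

∂_2: C_2 → C_1 acts by ∂[p,q,r] = [q,r] − [p,r] + [p,q]. For instance
  ∂[0,3,4] = [3,4] − [0,4] + [0,3],
  ∂[0,2,4] = [2,4] − [0,4] + [0,2].
As a 10×5 matrix over Z this has rank 5, with invariant factors (1,1,1,1,1).

Now H_k = ker ∂_k / im ∂_{k+1}, so:

  H_0: rank C_0 − rank ∂_1 = 5 − 4 = 1, and the invariant factors of ∂_1 are all 1, so H_0 = Z.
  H_1: rank ker ∂_1 − rank ∂_2 = (10 − 4) − 5 = 1, and the invariant factors of ∂_2 are all 1, so H_1 = Z.
  H_2: rank ker ∂_2 − rank ∂_3 = (5 − 5) − 0 = 0, and there is no ∂_3, so H_2 = 0.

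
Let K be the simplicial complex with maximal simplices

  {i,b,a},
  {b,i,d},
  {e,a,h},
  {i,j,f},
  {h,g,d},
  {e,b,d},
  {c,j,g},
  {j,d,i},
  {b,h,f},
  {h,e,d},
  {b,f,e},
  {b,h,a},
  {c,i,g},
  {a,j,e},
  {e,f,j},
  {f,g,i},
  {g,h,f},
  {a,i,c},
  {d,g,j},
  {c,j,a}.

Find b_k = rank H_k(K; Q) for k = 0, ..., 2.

Order the vertices as a < b < c < d < e < f < g < h < i < j. Listing each simplex with vertices in this order, K has dimension 2 with simplices:

  0-simplices (10): a, b, c, d, e, f, g, h, i, j
  1-simplices (30): ab, ac, ae, ah, ai, aj, bd, be, bf, bh, bi, cg, ci, cj, de, dg, dh, di, dj, ef, eh, ej, fg, fh, fi, fj, gh, gi, gj, ij
  2-simplices (20): abh, abi, aci, acj, aeh, aej, bde, bdi, bef, bfh, cgi, cgj, deh, dgh, dgj, dij, efj, fgh, fgi, fij

so the chain groups are C_0 ≅ Z^10, C_1 ≅ Z^30, C_2 ≅ Z^20.

The boundary map ∂_1: C_1 → C_0 sends each edge [p,q] (with p < q) to q − p.
As a 10×30 matrix over Z this has rank 9, with invariant factors (1,1,1,1,1,1,1,1,1).

Boundary ∂_2: C_2 → C_1 sends each 2-simplex [p,q,r] to [q,r] − [p,r] + [p,q]. For instance
  ∂cgi = gi − ci + cg,
  ∂bef = ef − bf + be.
As a 30×20 matrix over Z this has rank 20, with invariant factors (1,1,1,1,1,1,1,1,1,1,1,1,1,1,1,1,1,1,1,2).

Now H_k = ker ∂_k / im ∂_{k+1}, so:

  H_0: rank C_0 − rank ∂_1 = 10 − 9 = 1, and the invariant factors of ∂_1 are all 1, so H_0 = Z.
  H_1: rank ker ∂_1 − rank ∂_2 = (30 − 9) − 20 = 1, and ∂_2 has invariant factor 2 > 1, so H_1 = Z ⊕ Z/2Z.
  H_2: rank ker ∂_2 − rank ∂_3 = (20 − 20) − 0 = 0, and there is no ∂_3, so H_2 = 0.

Hence the Betti numbers are b_0 = 1, b_1 = 1, b_2 = 0.

b_0 = 1, b_1 = 1, b_2 = 0.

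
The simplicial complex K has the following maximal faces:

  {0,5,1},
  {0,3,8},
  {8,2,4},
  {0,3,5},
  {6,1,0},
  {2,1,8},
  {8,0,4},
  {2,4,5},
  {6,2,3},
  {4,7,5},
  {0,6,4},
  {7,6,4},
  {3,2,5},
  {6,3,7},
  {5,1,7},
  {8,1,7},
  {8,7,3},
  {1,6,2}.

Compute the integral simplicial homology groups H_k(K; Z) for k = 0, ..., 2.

Take the total order 0 < 1 < 2 < 3 < 4 < 5 < 6 < 7 < 8 on the vertex set. Then K (dimension 2) consists of the simplices:

  0-simplices (9): [0], [1], [2], [3], [4], [5], [6], [7], [8]
  1-simplices (27): (27 of them)
  2-simplices (18): [0,1,5], [0,1,6], [0,3,5], [0,3,8], [0,4,6], [0,4,8], [1,2,6], [1,2,8], [1,5,7], [1,7,8], [2,3,5], [2,3,6], [2,4,5], [2,4,8], [3,6,7], [3,7,8], [4,5,7], [4,6,7]

so the chain groups are C_0 ≅ Z^9, C_1 ≅ Z^27, C_2 ≅ Z^18.

Boundary ∂_1: C_1 → C_0 is given by ∂[p,q] = [q] − [p]. For instance
  ∂[4,6] = [6] − [4].
As a 9×27 matrix over Z this has rank 8, with invariant factors (1,1,1,1,1,1,1,1).

The boundary map ∂_2: C_2 → C_1 maps a triangle to the signed sum of its edges. For instance
  ∂[3,7,8] = [7,8] − [3,8] + [3,7],
  ∂[1,7,8] = [7,8] − [1,8] + [1,7].
As a 27×18 matrix over Z this has rank 17, with invariant factors (1,1,1,1,1,1,1,1,1,1,1,1,1,1,1,1,1).

Computing H_k = (kernel of ∂_k) / (image of ∂_{k+1}):

  H_0: rank C_0 − rank ∂_1 = 9 − 8 = 1, and the invariant factors of ∂_1 are all 1, so H_0 ≅ Z.
  H_1: rank ker ∂_1 − rank ∂_2 = (27 − 8) − 17 = 2, and the invariant factors of ∂_2 are all 1, so H_1 ≅ Z^2.
  H_2: rank ker ∂_2 − rank ∂_3 = (18 − 17) − 0 = 1, and there is no ∂_3, so H_2 ≅ Z.

H_0 = Z,  H_1 = Z^2,  H_2 = Z.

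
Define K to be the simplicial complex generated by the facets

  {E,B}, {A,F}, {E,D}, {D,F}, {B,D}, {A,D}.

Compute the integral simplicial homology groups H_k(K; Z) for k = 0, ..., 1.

Order the vertices as A < B < D < E < F. Listing each simplex with vertices in this order, K has dimension 1 with simplices:

  0-simplices (5): A, B, D, E, F
  1-simplices (6): AD, AF, BD, BE, DE, DF

giving chain groups C_0 ≅ Z^5, C_1 ≅ Z^6.

Boundary ∂_1: C_1 → C_0 is given by ∂[p,q] = [q] − [p]. For instance
  ∂DE = E − D.
The resulting 5×6 matrix has rank 4, and its Smith normal form has invariant factors (1,1,1,1).

Now H_k = ker ∂_k / im ∂_{k+1}, so:

  H_0: rank C_0 − rank ∂_1 = 5 − 4 = 1, and the invariant factors of ∂_1 are all 1, so H_0 ≅ Z.
  H_1: rank ker ∂_1 − rank ∂_2 = (6 − 4) − 0 = 2, and there is no ∂_2, so H_1 ≅ Z^2.

H_0 ≅ Z,  H_1 ≅ Z^2.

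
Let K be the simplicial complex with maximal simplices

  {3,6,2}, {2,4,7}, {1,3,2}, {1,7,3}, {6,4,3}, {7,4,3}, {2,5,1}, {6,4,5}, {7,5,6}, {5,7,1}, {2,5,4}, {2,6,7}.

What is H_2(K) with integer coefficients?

Order the vertices as 1 < 2 < 3 < 4 < 5 < 6 < 7. Listing each simplex with vertices in this order, K has dimension 2 with simplices:

  0-simplices (7): [1], [2], [3], [4], [5], [6], [7]
  1-simplices (18): [1,2], [1,3], [1,5], [1,7], [2,3], [2,4], [2,5], [2,6], [2,7], [3,4], [3,6], [3,7], [4,5], [4,6], [4,7], [5,6], [5,7], [6,7]
  2-simplices (12): [1,2,3], [1,2,5], [1,3,7], [1,5,7], [2,3,6], [2,4,5], [2,4,7], [2,6,7], [3,4,6], [3,4,7], [4,5,6], [5,6,7]

Hence C_0 ≅ Z^7, C_1 ≅ Z^18, C_2 ≅ Z^12.

Boundary ∂_1: C_1 → C_0 is given by ∂[p,q] = [q] − [p]. For instance
  ∂[4,6] = [6] − [4].
This gives a 7×18 integer matrix of rank 6; reducing to Smith normal form yields diagonal entries (1,1,1,1,1,1).

The boundary map ∂_2: C_2 → C_1 sends each 2-simplex [p,q,r] to [q,r] − [p,r] + [p,q]. For instance
  ∂[1,2,3] = [2,3] − [1,3] + [1,2],
  ∂[2,4,7] = [4,7] − [2,7] + [2,4].
The 18×12 boundary matrix has rank 12 and Smith normal form diag(1,1,1,1,1,1,1,1,1,1,1,2).

Reading off H_k = ker ∂_k / im ∂_{k+1}:

  H_2: rank ker ∂_2 − rank ∂_3 = (12 − 12) − 0 = 0, and there is no ∂_3, so H_2 = 0.

(K is a triangulation of the real projective plane RP^2.)

H_2 ≅ 0.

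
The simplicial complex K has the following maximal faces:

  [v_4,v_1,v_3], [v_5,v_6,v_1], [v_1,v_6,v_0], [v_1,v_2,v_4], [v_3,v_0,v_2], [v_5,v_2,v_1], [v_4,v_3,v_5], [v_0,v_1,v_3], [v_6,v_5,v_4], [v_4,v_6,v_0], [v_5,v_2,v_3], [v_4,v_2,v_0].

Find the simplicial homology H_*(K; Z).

We work with the vertex ordering v_0 < v_1 < v_2 < v_3 < v_4 < v_5 < v_6. The simplices of K, each written with vertices in increasing order, are:

  0-simplices (7): [v_0], [v_1], [v_2], [v_3], [v_4], [v_5], [v_6]
  1-simplices (18): (18 of them)
  2-simplices (12): (12 of them)

so the chain groups are C_0 ≅ Z^7, C_1 ≅ Z^18, C_2 ≅ Z^12.

∂_1: C_1 → C_0 is given by ∂[p,q] = [q] − [p]. For instance
  ∂[v_0,v_3] = [v_3] − [v_0].
As a 7×18 matrix over Z this has rank 6, with invariant factors (1,1,1,1,1,1).

∂_2: C_2 → C_1 maps a triangle to the signed sum of its edges. For instance
  ∂[v_1,v_5,v_6] = [v_5,v_6] − [v_1,v_6] + [v_1,v_5],
  ∂[v_1,v_2,v_5] = [v_2,v_5] − [v_1,v_5] + [v_1,v_2].
This gives a 18×12 integer matrix of rank 12; reducing to Smith normal form yields diagonal entries (1,1,1,1,1,1,1,1,1,1,1,2).

Computing H_k = (kernel of ∂_k) / (image of ∂_{k+1}):

  H_0: rank C_0 − rank ∂_1 = 7 − 6 = 1, and the invariant factors of ∂_1 are all 1, so H_0 = Z.
  H_1: rank ker ∂_1 − rank ∂_2 = (18 − 6) − 12 = 0, and ∂_2 has invariant factor 2 > 1, so H_1 = Z/2.
  H_2: rank ker ∂_2 − rank ∂_3 = (12 − 12) − 0 = 0, and there is no ∂_3, so H_2 = 0.

As a check, the Euler characteristic is 7 − 18 + 12 = 1, which agrees with 1 − 0 + 0 = 1.

H_0 = Z,  H_1 = Z/2,  H_2 = 0.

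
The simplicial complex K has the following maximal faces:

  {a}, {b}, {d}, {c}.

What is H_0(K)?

We work with the vertex ordering a < b < c < d. The simplices of K, each written with vertices in increasing order, are:

  0-simplices (4): a, b, c, d

giving chain groups C_0 ≅ Z^4.

From H_k ≅ ker(∂_k) / im(∂_{k+1}) we obtain:

  H_0: rank C_0 − rank ∂_1 = 4 − 0 = 4, and there is no ∂_1, so H_0 = Z^4.

(K is a triangulation of a set of 4 points.)

H_0 ≅ Z^4.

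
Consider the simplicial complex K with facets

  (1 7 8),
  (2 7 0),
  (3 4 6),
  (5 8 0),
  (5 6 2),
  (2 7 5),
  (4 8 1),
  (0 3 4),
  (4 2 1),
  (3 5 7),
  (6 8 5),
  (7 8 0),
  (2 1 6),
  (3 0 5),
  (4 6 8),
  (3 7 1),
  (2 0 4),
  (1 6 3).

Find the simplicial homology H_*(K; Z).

We work with the vertex ordering 0 < 1 < 2 < 3 < 4 < 5 < 6 < 7 < 8. The simplices of K, each written with vertices in increasing order, are:

  0-simplices (9): [0], [1], [2], [3], [4], [5], [6], [7], [8]
  1-simplices (27): (27 of them)
  2-simplices (18): [0,2,4], [0,2,7], [0,3,4], [0,3,5], [0,5,8], [0,7,8], [1,2,4], [1,2,6], [1,3,6], [1,3,7], [1,4,8], [1,7,8], [2,5,6], [2,5,7], [3,4,6], [3,5,7], [4,6,8], [5,6,8]

Hence C_0 ≅ Z^9, C_1 ≅ Z^27, C_2 ≅ Z^18.

∂_1: C_1 → C_0 is given by ∂[p,q] = [q] − [p]. For instance
  ∂[1,3] = [3] − [1].
This gives a 9×27 integer matrix of rank 8; reducing to Smith normal form yields diagonal entries (1,1,1,1,1,1,1,1).

The boundary map ∂_2: C_2 → C_1 maps a triangle to the signed sum of its edges. For instance
  ∂[0,2,7] = [2,7] − [0,7] + [0,2],
  ∂[1,2,4] = [2,4] − [1,4] + [1,2].
This gives a 27×18 integer matrix of rank 18; reducing to Smith normal form yields diagonal entries (1,1,1,1,1,1,1,1,1,1,1,1,1,1,1,1,1,2).

Computing H_k = (kernel of ∂_k) / (image of ∂_{k+1}):

  H_0: rank C_0 − rank ∂_1 = 9 − 8 = 1, and the invariant factors of ∂_1 are all 1, so H_0 = Z.
  H_1: rank ker ∂_1 − rank ∂_2 = (27 − 8) − 18 = 1, and ∂_2 has invariant factor 2 > 1, so H_1 = Z ⊕ Z_2.
  H_2: rank ker ∂_2 − rank ∂_3 = (18 − 18) − 0 = 0, and there is no ∂_3, so H_2 = 0.

H_0 ≅ Z,  H_1 ≅ Z ⊕ Z_2,  H_2 = 0.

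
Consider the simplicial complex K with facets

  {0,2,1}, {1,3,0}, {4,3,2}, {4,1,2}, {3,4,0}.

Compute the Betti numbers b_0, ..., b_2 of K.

We work with the vertex ordering 0 < 1 < 2 < 3 < 4. The simplices of K, each written with vertices in increasing order, are:

  0-simplices (5): [0], [1], [2], [3], [4]
  1-simplices (10): [0,1], [0,2], [0,3], [0,4], [1,2], [1,3], [1,4], [2,3], [2,4], [3,4]
  2-simplices (5): [0,1,2], [0,1,3], [0,3,4], [1,2,4], [2,3,4]

so the chain groups are C_0 ≅ Z^5, C_1 ≅ Z^10, C_2 ≅ Z^5.

∂_1: C_1 → C_0 is given by ∂[p,q] = [q] − [p]. For instance
  ∂[1,4] = [4] − [1].
The 5×10 boundary matrix has rank 4 and Smith normal form diag(1,1,1,1).

The boundary map ∂_2: C_2 → C_1 acts by ∂[p,q,r] = [q,r] − [p,r] + [p,q]. For instance
  ∂[2,3,4] = [3,4] − [2,4] + [2,3],
  ∂[0,1,3] = [1,3] − [0,3] + [0,1].
As a 10×5 matrix over Z this has rank 5, with invariant factors (1,1,1,1,1).

Reading off H_k = ker ∂_k / im ∂_{k+1}:

  H_0: rank C_0 − rank ∂_1 = 5 − 4 = 1, and the invariant factors of ∂_1 are all 1, so H_0 ≅ Z.
  H_1: rank ker ∂_1 − rank ∂_2 = (10 − 4) − 5 = 1, and the invariant factors of ∂_2 are all 1, so H_1 ≅ Z.
  H_2: rank ker ∂_2 − rank ∂_3 = (5 − 5) − 0 = 0, and there is no ∂_3, so H_2 ≅ 0.

As a check, the Euler characteristic is 5 − 10 + 5 = 0, which agrees with 1 − 1 + 0 = 0.

Hence the Betti numbers are b_0 = 1, b_1 = 1, b_2 = 0.

b_0 = 1, b_1 = 1, b_2 = 0.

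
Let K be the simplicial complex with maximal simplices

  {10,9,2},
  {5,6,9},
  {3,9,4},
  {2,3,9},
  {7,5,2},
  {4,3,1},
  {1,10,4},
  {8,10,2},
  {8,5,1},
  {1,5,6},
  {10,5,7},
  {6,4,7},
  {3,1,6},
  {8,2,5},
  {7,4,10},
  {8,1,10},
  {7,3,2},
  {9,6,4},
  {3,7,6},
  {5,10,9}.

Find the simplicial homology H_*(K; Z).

We work with the vertex ordering 1 < 2 < 3 < 4 < 5 < 6 < 7 < 8 < 9 < 10. The simplices of K, each written with vertices in increasing order, are:

  0-simplices (10): [1], [2], [3], [4], [5], [6], [7], [8], [9], [10]
  1-simplices (30): (30 of them)
  2-simplices (20): (20 of them)

so the chain groups are C_0 ≅ Z^10, C_1 ≅ Z^30, C_2 ≅ Z^20.

Boundary ∂_1: C_1 → C_0 maps an edge to its endpoints' difference, ∂[p,q] = q − p. For instance
  ∂[7,10] = [10] − [7].
The 10×30 boundary matrix has rank 9 and Smith normal form diag(1,1,1,1,1,1,1,1,1).

∂_2: C_2 → C_1 acts by ∂[p,q,r] = [q,r] − [p,r] + [p,q]. For instance
  ∂[1,3,6] = [3,6] − [1,6] + [1,3],
  ∂[4,6,9] = [6,9] − [4,9] + [4,6].
This gives a 30×20 integer matrix of rank 20; reducing to Smith normal form yields diagonal entries (1,1,1,1,1,1,1,1,1,1,1,1,1,1,1,1,1,1,1,2).

Reading off H_k = ker ∂_k / im ∂_{k+1}:

  H_0: rank C_0 − rank ∂_1 = 10 − 9 = 1, and the invariant factors of ∂_1 are all 1, so H_0 = Z.
  H_1: rank ker ∂_1 − rank ∂_2 = (30 − 9) − 20 = 1, and ∂_2 has invariant factor 2 > 1, so H_1 = Z ⊕ Z/2.
  H_2: rank ker ∂_2 − rank ∂_3 = (20 − 20) − 0 = 0, and there is no ∂_3, so H_2 = 0.

As a check, the Euler characteristic is 10 − 30 + 20 = 0, which agrees with 1 − 1 + 0 = 0.
(K is a triangulation of the Klein bottle.)

H_0 ≅ Z,  H_1 ≅ Z ⊕ Z/2,  H_2 = 0.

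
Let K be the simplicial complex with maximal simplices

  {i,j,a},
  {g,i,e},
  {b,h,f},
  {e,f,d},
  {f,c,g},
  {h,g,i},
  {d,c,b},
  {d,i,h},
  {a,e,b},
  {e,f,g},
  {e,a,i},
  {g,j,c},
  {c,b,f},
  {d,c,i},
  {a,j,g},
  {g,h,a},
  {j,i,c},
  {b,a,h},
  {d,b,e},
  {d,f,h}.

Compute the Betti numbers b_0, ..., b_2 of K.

Fix the vertex order a < b < c < d < e < f < g < h < i < j and write every simplex with vertices in increasing order. Then dim K = 2 and the simplices of K are:

  0-simplices (10): a, b, c, d, e, f, g, h, i, j
  1-simplices (30): ab, ae, ag, ah, ai, aj, bc, bd, be, bf, bh, cd, cf, cg, ci, cj, de, df, dh, di, ef, eg, ei, fg, fh, gh, gi, gj, hi, ij
  2-simplices (20): abe, abh, aei, agh, agj, aij, bcd, bcf, bde, bfh, cdi, cfg, cgj, cij, def, dfh, dhi, efg, egi, ghi

giving chain groups C_0 ≅ Z^10, C_1 ≅ Z^30, C_2 ≅ Z^20.

The boundary map ∂_1: C_1 → C_0 maps an edge to its endpoints' difference, ∂[p,q] = q − p. For instance
  ∂ag = g − a.
As a 10×30 matrix over Z this has rank 9, with invariant factors (1,1,1,1,1,1,1,1,1).

The boundary map ∂_2: C_2 → C_1 acts by ∂[p,q,r] = [q,r] − [p,r] + [p,q]. For instance
  ∂abe = be − ae + ab,
  ∂bde = de − be + bd.
The resulting 30×20 matrix has rank 20, and its Smith normal form has invariant factors (1,1,1,1,1,1,1,1,1,1,1,1,1,1,1,1,1,1,1,2).

Reading off H_k = ker ∂_k / im ∂_{k+1}:

  H_0: rank C_0 − rank ∂_1 = 10 − 9 = 1, and the invariant factors of ∂_1 are all 1, so H_0 = Z.
  H_1: rank ker ∂_1 − rank ∂_2 = (30 − 9) − 20 = 1, and ∂_2 has invariant factor 2 > 1, so H_1 = Z × Z/2.
  H_2: rank ker ∂_2 − rank ∂_3 = (20 − 20) − 0 = 0, and there is no ∂_3, so H_2 = 0.

Hence the Betti numbers are b_0 = 1, b_1 = 1, b_2 = 0.

b_0 = 1, b_1 = 1, b_2 = 0.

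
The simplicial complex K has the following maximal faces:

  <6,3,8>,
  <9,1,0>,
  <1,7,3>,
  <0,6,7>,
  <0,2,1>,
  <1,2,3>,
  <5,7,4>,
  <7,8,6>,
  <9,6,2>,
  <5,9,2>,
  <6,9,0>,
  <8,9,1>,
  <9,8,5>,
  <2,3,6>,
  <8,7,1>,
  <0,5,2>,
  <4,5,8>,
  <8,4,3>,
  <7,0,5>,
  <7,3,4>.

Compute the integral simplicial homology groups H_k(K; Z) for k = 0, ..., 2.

H_0 ≅ Z,  H_1 ≅ Z ⊕ Z_2,  H_2 = 0.

K has 10 vertices, 30 edges, 20 triangles.
rank ∂_0 = 0, rank ∂_1 = 9 ⇒ b_0 = 10 − 0 − 9 = 1; all invariant factors of ∂_1 are 1 so no torsion. So H_0 = Z.
rank ∂_1 = 9, rank ∂_2 = 20 ⇒ b_1 = 30 − 9 − 20 = 1; ∂_2 has invariant factor(s) [2] giving torsion. So H_1 = Z ⊕ Z_2.
rank ∂_2 = 20, rank ∂_3 = 0 ⇒ b_2 = 20 − 20 − 0 = 0. So H_2 = 0.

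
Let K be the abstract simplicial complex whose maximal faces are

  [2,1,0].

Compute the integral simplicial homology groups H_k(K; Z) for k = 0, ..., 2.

H_0 = Z,  H_1 = 0,  H_2 = 0.

Fix the vertex order 0 < 1 < 2 and write every simplex with vertices in increasing order. Then dim K = 2 and the simplices of K are:

  0-simplices (3): [0], [1], [2]
  1-simplices (3): [0,1], [0,2], [1,2]
  2-simplices (1): [0,1,2]

Hence C_0 ≅ Z^3, C_1 ≅ Z^3, C_2 ≅ Z^1.

Boundary ∂_1: C_1 → C_0 is given by ∂[p,q] = [q] − [p].
The 3×3 boundary matrix has rank 2 and Smith normal form diag(1,1).

∂_2: C_2 → C_1 maps a triangle to the signed sum of its edges. For instance
  ∂[0,1,2] = [1,2] − [0,2] + [0,1].
This gives a 3×1 integer matrix of rank 1; reducing to Smith normal form yields diagonal entries (1).

Reading off H_k = ker ∂_k / im ∂_{k+1}:

  H_0: rank C_0 − rank ∂_1 = 3 − 2 = 1, and the invariant factors of ∂_1 are all 1, so H_0 = Z.
  H_1: rank ker ∂_1 − rank ∂_2 = (3 − 2) − 1 = 0, and the invariant factors of ∂_2 are all 1, so H_1 = 0.
  H_2: rank ker ∂_2 − rank ∂_3 = (1 − 1) − 0 = 0, and there is no ∂_3, so H_2 = 0.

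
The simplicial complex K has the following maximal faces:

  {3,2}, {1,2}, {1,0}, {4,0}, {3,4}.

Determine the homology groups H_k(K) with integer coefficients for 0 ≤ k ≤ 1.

Take the total order 0 < 1 < 2 < 3 < 4 on the vertex set. Then K (dimension 1) consists of the simplices:

  0-simplices (5): [0], [1], [2], [3], [4]
  1-simplices (5): [0,1], [0,4], [1,2], [2,3], [3,4]

so the chain groups are C_0 ≅ Z^5, C_1 ≅ Z^5.

∂_1: C_1 → C_0 sends each edge [p,q] (with p < q) to q − p. For instance
  ∂[3,4] = [4] − [3].
The 5×5 boundary matrix has rank 4 and Smith normal form diag(1,1,1,1).

From H_k ≅ ker(∂_k) / im(∂_{k+1}) we obtain:

  H_0: rank C_0 − rank ∂_1 = 5 − 4 = 1, and the invariant factors of ∂_1 are all 1, so H_0 = Z.
  H_1: rank ker ∂_1 − rank ∂_2 = (5 − 4) − 0 = 1, and there is no ∂_2, so H_1 = Z.

(K is a triangulation of the circle S^1.)

H_0 ≅ Z,  H_1 ≅ Z.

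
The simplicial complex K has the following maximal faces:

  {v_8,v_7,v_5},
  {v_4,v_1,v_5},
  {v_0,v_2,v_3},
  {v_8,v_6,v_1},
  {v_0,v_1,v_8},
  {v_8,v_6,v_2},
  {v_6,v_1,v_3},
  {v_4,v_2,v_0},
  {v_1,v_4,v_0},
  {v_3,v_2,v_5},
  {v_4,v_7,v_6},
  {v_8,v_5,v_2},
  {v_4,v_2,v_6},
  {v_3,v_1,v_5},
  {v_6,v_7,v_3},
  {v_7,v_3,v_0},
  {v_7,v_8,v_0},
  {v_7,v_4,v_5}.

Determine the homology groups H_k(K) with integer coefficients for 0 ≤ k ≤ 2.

Fix the vertex order v_0 < v_1 < v_2 < v_3 < v_4 < v_5 < v_6 < v_7 < v_8 and write every simplex with vertices in increasing order. Then dim K = 2 and the simplices of K are:

  0-simplices (9): [v_0], [v_1], [v_2], [v_3], [v_4], [v_5], [v_6], [v_7], [v_8]
  1-simplices (27): (27 of them)
  2-simplices (18): (18 of them)

Hence C_0 ≅ Z^9, C_1 ≅ Z^27, C_2 ≅ Z^18.

Boundary ∂_1: C_1 → C_0 sends each edge [p,q] (with p < q) to q − p. For instance
  ∂[v_1,v_8] = [v_8] − [v_1].
As a 9×27 matrix over Z this has rank 8, with invariant factors (1,1,1,1,1,1,1,1).

Boundary ∂_2: C_2 → C_1 maps a triangle to the signed sum of its edges. For instance
  ∂[v_5,v_7,v_8] = [v_7,v_8] − [v_5,v_8] + [v_5,v_7],
  ∂[v_2,v_5,v_8] = [v_5,v_8] − [v_2,v_8] + [v_2,v_5].
This gives a 27×18 integer matrix of rank 17; reducing to Smith normal form yields diagonal entries (1,1,1,1,1,1,1,1,1,1,1,1,1,1,1,1,1).

From H_k ≅ ker(∂_k) / im(∂_{k+1}) we obtain:

  H_0: rank C_0 − rank ∂_1 = 9 − 8 = 1, and the invariant factors of ∂_1 are all 1, so H_0 = Z.
  H_1: rank ker ∂_1 − rank ∂_2 = (27 − 8) − 17 = 2, and the invariant factors of ∂_2 are all 1, so H_1 = Z^2.
  H_2: rank ker ∂_2 − rank ∂_3 = (18 − 17) − 0 = 1, and there is no ∂_3, so H_2 = Z.

As a check, the Euler characteristic is 9 − 27 + 18 = 0, which agrees with 1 − 2 + 1 = 0.
(K is a triangulation of the torus T^2.)

H_0 = Z,  H_1 = Z^2,  H_2 = Z.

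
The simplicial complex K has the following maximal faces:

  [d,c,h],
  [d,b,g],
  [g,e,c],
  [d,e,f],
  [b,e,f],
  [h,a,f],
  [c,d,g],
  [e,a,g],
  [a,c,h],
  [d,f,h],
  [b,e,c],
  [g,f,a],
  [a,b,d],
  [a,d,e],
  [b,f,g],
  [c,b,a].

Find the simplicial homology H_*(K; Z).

Order the vertices as a < b < c < d < e < f < g < h. Listing each simplex with vertices in this order, K has dimension 2 with simplices:

  0-simplices (8): a, b, c, d, e, f, g, h
  1-simplices (24): ab, ac, ad, ae, af, ag, ah, bc, bd, be, bf, bg, cd, ce, cg, ch, de, df, dg, dh, ef, eg, fg, fh
  2-simplices (16): abc, abd, ach, ade, aeg, afg, afh, bce, bdg, bef, bfg, cdg, cdh, ceg, def, dfh

so the chain groups are C_0 ≅ Z^8, C_1 ≅ Z^24, C_2 ≅ Z^16.

The boundary map ∂_1: C_1 → C_0 maps an edge to its endpoints' difference, ∂[p,q] = q − p. For instance
  ∂cg = g − c.
As a 8×24 matrix over Z this has rank 7, with invariant factors (1,1,1,1,1,1,1).

∂_2: C_2 → C_1 sends each 2-simplex [p,q,r] to [q,r] − [p,r] + [p,q]. For instance
  ∂bef = ef − bf + be,
  ∂bfg = fg − bg + bf.
This gives a 24×16 integer matrix of rank 15; reducing to Smith normal form yields diagonal entries (1,1,1,1,1,1,1,1,1,1,1,1,1,1,1).

Now H_k = ker ∂_k / im ∂_{k+1}, so:

  H_0: rank C_0 − rank ∂_1 = 8 − 7 = 1, and the invariant factors of ∂_1 are all 1, so H_0 ≅ Z.
  H_1: rank ker ∂_1 − rank ∂_2 = (24 − 7) − 15 = 2, and the invariant factors of ∂_2 are all 1, so H_1 ≅ Z^2.
  H_2: rank ker ∂_2 − rank ∂_3 = (16 − 15) − 0 = 1, and there is no ∂_3, so H_2 ≅ Z.

As a check, the Euler characteristic is 8 − 24 + 16 = 0, which agrees with 1 − 2 + 1 = 0.

H_0 ≅ Z,  H_1 ≅ Z^2,  H_2 ≅ Z.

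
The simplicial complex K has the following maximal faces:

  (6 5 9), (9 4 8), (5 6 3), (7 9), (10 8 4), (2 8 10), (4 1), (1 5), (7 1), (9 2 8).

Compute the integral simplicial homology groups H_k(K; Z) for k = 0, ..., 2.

H_0 ≅ Z,  H_1 ≅ Z^2,  H_2 = 0.

Fix the vertex order 1 < 2 < 3 < 4 < 5 < 6 < 7 < 8 < 9 < 10 and write every simplex with vertices in increasing order. Then dim K = 2 and the simplices of K are:

  0-simplices (10): [1], [2], [3], [4], [5], [6], [7], [8], [9], [10]
  1-simplices (17): [1,4], [1,5], [1,7], [2,8], [2,9], [2,10], [3,5], [3,6], [4,8], [4,9], [4,10], [5,6], [5,9], [6,9], [7,9], [8,9], [8,10]
  2-simplices (6): [2,8,9], [2,8,10], [3,5,6], [4,8,9], [4,8,10], [5,6,9]

so the chain groups are C_0 ≅ Z^10, C_1 ≅ Z^17, C_2 ≅ Z^6.

∂_1: C_1 → C_0 is given by ∂[p,q] = [q] − [p].
The 10×17 boundary matrix has rank 9 and Smith normal form diag(1,1,1,1,1,1,1,1,1).

Boundary ∂_2: C_2 → C_1 maps a triangle to the signed sum of its edges. For instance
  ∂[3,5,6] = [5,6] − [3,6] + [3,5],
  ∂[2,8,10] = [8,10] − [2,10] + [2,8].
This gives a 17×6 integer matrix of rank 6; reducing to Smith normal form yields diagonal entries (1,1,1,1,1,1).

Reading off H_k = ker ∂_k / im ∂_{k+1}:

  H_0: rank C_0 − rank ∂_1 = 10 − 9 = 1, and the invariant factors of ∂_1 are all 1, so H_0 ≅ Z.
  H_1: rank ker ∂_1 − rank ∂_2 = (17 − 9) − 6 = 2, and the invariant factors of ∂_2 are all 1, so H_1 ≅ Z^2.
  H_2: rank ker ∂_2 − rank ∂_3 = (6 − 6) − 0 = 0, and there is no ∂_3, so H_2 ≅ 0.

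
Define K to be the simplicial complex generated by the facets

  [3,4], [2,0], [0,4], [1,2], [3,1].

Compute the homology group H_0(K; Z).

H_0 = Z.

We work with the vertex ordering 0 < 1 < 2 < 3 < 4. The simplices of K, each written with vertices in increasing order, are:

  0-simplices (5): [0], [1], [2], [3], [4]
  1-simplices (5): [0,2], [0,4], [1,2], [1,3], [3,4]

so the chain groups are C_0 ≅ Z^5, C_1 ≅ Z^5.

∂_1: C_1 → C_0 maps an edge to its endpoints' difference, ∂[p,q] = q − p.
The resulting 5×5 matrix has rank 4, and its Smith normal form has invariant factors (1,1,1,1).

Now H_k = ker ∂_k / im ∂_{k+1}, so:

  H_0: rank C_0 − rank ∂_1 = 5 − 4 = 1, and the invariant factors of ∂_1 are all 1, so H_0 ≅ Z.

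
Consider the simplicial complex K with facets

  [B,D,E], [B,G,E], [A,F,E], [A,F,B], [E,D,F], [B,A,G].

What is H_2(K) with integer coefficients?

Take the total order A < B < D < E < F < G on the vertex set. Then K (dimension 2) consists of the simplices:

  0-simplices (6): A, B, D, E, F, G
  1-simplices (12): AB, AE, AF, AG, BD, BE, BF, BG, DE, DF, EF, EG
  2-simplices (6): ABF, ABG, AEF, BDE, BEG, DEF

giving chain groups C_0 ≅ Z^6, C_1 ≅ Z^12, C_2 ≅ Z^6.

The boundary map ∂_1: C_1 → C_0 sends each edge [p,q] (with p < q) to q − p.
As a 6×12 matrix over Z this has rank 5, with invariant factors (1,1,1,1,1).

The boundary map ∂_2: C_2 → C_1 maps a triangle to the signed sum of its edges. For instance
  ∂BDE = DE − BE + BD,
  ∂ABG = BG − AG + AB.
The resulting 12×6 matrix has rank 6, and its Smith normal form has invariant factors (1,1,1,1,1,1).

Computing H_k = (kernel of ∂_k) / (image of ∂_{k+1}):

  H_2: rank ker ∂_2 − rank ∂_3 = (6 − 6) − 0 = 0, and there is no ∂_3, so H_2 = 0.

(K is a triangulation of the cylinder S^1 x I.)

H_2 ≅ 0.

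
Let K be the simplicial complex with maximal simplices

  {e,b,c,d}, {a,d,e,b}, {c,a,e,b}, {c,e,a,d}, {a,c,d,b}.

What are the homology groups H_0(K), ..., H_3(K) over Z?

Fix the vertex order a < b < c < d < e and write every simplex with vertices in increasing order. Then dim K = 3 and the simplices of K are:

  0-simplices (5): a, b, c, d, e
  1-simplices (10): ab, ac, ad, ae, bc, bd, be, cd, ce, de
  2-simplices (10): abc, abd, abe, acd, ace, ade, bcd, bce, bde, cde
  3-simplices (5): abcd, abce, abde, acde, bcde

Hence C_0 ≅ Z^5, C_1 ≅ Z^10, C_2 ≅ Z^10, C_3 ≅ Z^5.

∂_1: C_1 → C_0 is given by ∂[p,q] = [q] − [p]. For instance
  ∂de = e − d.
This gives a 5×10 integer matrix of rank 4; reducing to Smith normal form yields diagonal entries (1,1,1,1).

Boundary ∂_2: C_2 → C_1 sends each 2-simplex [p,q,r] to [q,r] − [p,r] + [p,q]. For instance
  ∂ade = de − ae + ad,
  ∂abc = bc − ac + ab.
The 10×10 boundary matrix has rank 6 and Smith normal form diag(1,1,1,1,1,1).

∂_3: C_3 → C_2 sends each 3-simplex σ to the alternating sum Σ_i (−1)^i (σ with its i-th vertex removed). For instance
  ∂acde = cde − ade + ace − acd,
  ∂abde = bde − ade + abe − abd.
The 10×5 boundary matrix has rank 4 and Smith normal form diag(1,1,1,1).

From H_k ≅ ker(∂_k) / im(∂_{k+1}) we obtain:

  H_0: rank C_0 − rank ∂_1 = 5 − 4 = 1, and the invariant factors of ∂_1 are all 1, so H_0 ≅ Z.
  H_1: rank ker ∂_1 − rank ∂_2 = (10 − 4) − 6 = 0, and the invariant factors of ∂_2 are all 1, so H_1 ≅ 0.
  H_2: rank ker ∂_2 − rank ∂_3 = (10 − 6) − 4 = 0, and the invariant factors of ∂_3 are all 1, so H_2 ≅ 0.
  H_3: rank ker ∂_3 − rank ∂_4 = (5 − 4) − 0 = 1, and there is no ∂_4, so H_3 ≅ Z.

As a check, the Euler characteristic is 5 − 10 + 10 − 5 = 0, which agrees with 1 − 0 + 0 − 1 = 0.
(K is a triangulation of the 3-sphere S^3.)

H_0 = Z,  H_1 = 0,  H_2 = 0,  H_3 = Z.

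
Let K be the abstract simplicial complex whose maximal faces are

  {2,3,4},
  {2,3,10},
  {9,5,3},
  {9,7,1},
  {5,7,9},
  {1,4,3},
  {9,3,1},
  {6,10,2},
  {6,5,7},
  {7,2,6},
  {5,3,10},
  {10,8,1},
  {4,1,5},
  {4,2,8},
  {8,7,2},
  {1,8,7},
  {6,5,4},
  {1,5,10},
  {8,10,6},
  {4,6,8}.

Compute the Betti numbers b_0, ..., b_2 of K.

We work with the vertex ordering 1 < 2 < 3 < 4 < 5 < 6 < 7 < 8 < 9 < 10. The simplices of K, each written with vertices in increasing order, are:

  0-simplices (10): [1], [2], [3], [4], [5], [6], [7], [8], [9], [10]
  1-simplices (30): (30 of them)
  2-simplices (20): (20 of them)

so the chain groups are C_0 ≅ Z^10, C_1 ≅ Z^30, C_2 ≅ Z^20.

Boundary ∂_1: C_1 → C_0 sends each edge [p,q] (with p < q) to q − p. For instance
  ∂[3,5] = [5] − [3].
As a 10×30 matrix over Z this has rank 9, with invariant factors (1,1,1,1,1,1,1,1,1).

∂_2: C_2 → C_1 sends each 2-simplex [p,q,r] to [q,r] − [p,r] + [p,q]. For instance
  ∂[5,7,9] = [7,9] − [5,9] + [5,7],
  ∂[2,4,8] = [4,8] − [2,8] + [2,4].
As a 30×20 matrix over Z this has rank 20, with invariant factors (1,1,1,1,1,1,1,1,1,1,1,1,1,1,1,1,1,1,1,2).

Now H_k = ker ∂_k / im ∂_{k+1}, so:

  H_0: rank C_0 − rank ∂_1 = 10 − 9 = 1, and the invariant factors of ∂_1 are all 1, so H_0 = Z.
  H_1: rank ker ∂_1 − rank ∂_2 = (30 − 9) − 20 = 1, and ∂_2 has invariant factor 2 > 1, so H_1 = Z ⊕ Z/2Z.
  H_2: rank ker ∂_2 − rank ∂_3 = (20 − 20) − 0 = 0, and there is no ∂_3, so H_2 = 0.

Hence the Betti numbers are b_0 = 1, b_1 = 1, b_2 = 0.

b_0 = 1, b_1 = 1, b_2 = 0.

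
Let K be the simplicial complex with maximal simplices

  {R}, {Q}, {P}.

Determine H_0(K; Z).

Fix the vertex order P < Q < R and write every simplex with vertices in increasing order. Then dim K = 0 and the simplices of K are:

  0-simplices (3): P, Q, R

so the chain groups are C_0 ≅ Z^3.

From H_k ≅ ker(∂_k) / im(∂_{k+1}) we obtain:

  H_0: rank C_0 − rank ∂_1 = 3 − 0 = 3, and there is no ∂_1, so H_0 = Z^3.

(K is a triangulation of a set of 3 points.)

H_0 ≅ Z^3.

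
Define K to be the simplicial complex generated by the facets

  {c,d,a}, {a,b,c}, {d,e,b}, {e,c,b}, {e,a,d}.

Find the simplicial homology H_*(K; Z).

H_0 ≅ Z,  H_1 ≅ Z,  H_2 = 0.

Take the total order a < b < c < d < e on the vertex set. Then K (dimension 2) consists of the simplices:

  0-simplices (5): a, b, c, d, e
  1-simplices (10): ab, ac, ad, ae, bc, bd, be, cd, ce, de
  2-simplices (5): abc, acd, ade, bce, bde

giving chain groups C_0 ≅ Z^5, C_1 ≅ Z^10, C_2 ≅ Z^5.

Boundary ∂_1: C_1 → C_0 sends each edge [p,q] (with p < q) to q − p. For instance
  ∂bd = d − b.
As a 5×10 matrix over Z this has rank 4, with invariant factors (1,1,1,1).

Boundary ∂_2: C_2 → C_1 maps a triangle to the signed sum of its edges. For instance
  ∂acd = cd − ad + ac,
  ∂bce = ce − be + bc.
This gives a 10×5 integer matrix of rank 5; reducing to Smith normal form yields diagonal entries (1,1,1,1,1).

Now H_k = ker ∂_k / im ∂_{k+1}, so:

  H_0: rank C_0 − rank ∂_1 = 5 − 4 = 1, and the invariant factors of ∂_1 are all 1, so H_0 = Z.
  H_1: rank ker ∂_1 − rank ∂_2 = (10 − 4) − 5 = 1, and the invariant factors of ∂_2 are all 1, so H_1 = Z.
  H_2: rank ker ∂_2 − rank ∂_3 = (5 − 5) − 0 = 0, and there is no ∂_3, so H_2 = 0.

As a check, the Euler characteristic is 5 − 10 + 5 = 0, which agrees with 1 − 1 + 0 = 0.
(K is a triangulation of the Möbius band.)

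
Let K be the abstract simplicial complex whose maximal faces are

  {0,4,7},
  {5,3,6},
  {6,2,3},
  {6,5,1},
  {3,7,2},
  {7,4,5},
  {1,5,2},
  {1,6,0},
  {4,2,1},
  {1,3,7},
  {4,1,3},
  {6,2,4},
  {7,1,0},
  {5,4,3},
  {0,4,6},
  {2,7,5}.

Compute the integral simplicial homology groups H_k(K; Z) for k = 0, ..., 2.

H_0 = Z,  H_1 = Z^2,  H_2 = Z.

We work with the vertex ordering 0 < 1 < 2 < 3 < 4 < 5 < 6 < 7. The simplices of K, each written with vertices in increasing order, are:

  0-simplices (8): [0], [1], [2], [3], [4], [5], [6], [7]
  1-simplices (24): (24 of them)
  2-simplices (16): [0,1,6], [0,1,7], [0,4,6], [0,4,7], [1,2,4], [1,2,5], [1,3,4], [1,3,7], [1,5,6], [2,3,6], [2,3,7], [2,4,6], [2,5,7], [3,4,5], [3,5,6], [4,5,7]

so the chain groups are C_0 ≅ Z^8, C_1 ≅ Z^24, C_2 ≅ Z^16.

The boundary map ∂_1: C_1 → C_0 is given by ∂[p,q] = [q] − [p]. For instance
  ∂[2,5] = [5] − [2].
The 8×24 boundary matrix has rank 7 and Smith normal form diag(1,1,1,1,1,1,1).

∂_2: C_2 → C_1 acts by ∂[p,q,r] = [q,r] − [p,r] + [p,q]. For instance
  ∂[3,4,5] = [4,5] − [3,5] + [3,4],
  ∂[3,5,6] = [5,6] − [3,6] + [3,5].
This gives a 24×16 integer matrix of rank 15; reducing to Smith normal form yields diagonal entries (1,1,1,1,1,1,1,1,1,1,1,1,1,1,1).

Computing H_k = (kernel of ∂_k) / (image of ∂_{k+1}):

  H_0: rank C_0 − rank ∂_1 = 8 − 7 = 1, and the invariant factors of ∂_1 are all 1, so H_0 ≅ Z.
  H_1: rank ker ∂_1 − rank ∂_2 = (24 − 7) − 15 = 2, and the invariant factors of ∂_2 are all 1, so H_1 ≅ Z^2.
  H_2: rank ker ∂_2 − rank ∂_3 = (16 − 15) − 0 = 1, and there is no ∂_3, so H_2 ≅ Z.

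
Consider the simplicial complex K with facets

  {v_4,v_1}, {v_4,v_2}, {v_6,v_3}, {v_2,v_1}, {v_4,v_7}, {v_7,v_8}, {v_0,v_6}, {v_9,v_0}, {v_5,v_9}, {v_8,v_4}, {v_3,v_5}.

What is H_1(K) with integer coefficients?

H_1 ≅ Z^3.

Order the vertices as v_0 < v_1 < v_2 < v_3 < v_4 < v_5 < v_6 < v_7 < v_8 < v_9. Listing each simplex with vertices in this order, K has dimension 1 with simplices:

  0-simplices (10): [v_0], [v_1], [v_2], [v_3], [v_4], [v_5], [v_6], [v_7], [v_8], [v_9]
  1-simplices (11): [v_0,v_6], [v_0,v_9], [v_1,v_2], [v_1,v_4], [v_2,v_4], [v_3,v_5], [v_3,v_6], [v_4,v_7], [v_4,v_8], [v_5,v_9], [v_7,v_8]

so the chain groups are C_0 ≅ Z^10, C_1 ≅ Z^11.

∂_1: C_1 → C_0 sends each edge [p,q] (with p < q) to q − p. For instance
  ∂[v_1,v_4] = [v_4] − [v_1].
The 10×11 boundary matrix has rank 8 and Smith normal form diag(1,1,1,1,1,1,1,1).

Reading off H_k = ker ∂_k / im ∂_{k+1}:

  H_1: rank ker ∂_1 − rank ∂_2 = (11 − 8) − 0 = 3, and there is no ∂_2, so H_1 = Z^3.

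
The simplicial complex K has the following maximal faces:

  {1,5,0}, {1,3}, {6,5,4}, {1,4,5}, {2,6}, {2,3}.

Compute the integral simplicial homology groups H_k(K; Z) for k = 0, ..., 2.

We work with the vertex ordering 0 < 1 < 2 < 3 < 4 < 5 < 6. The simplices of K, each written with vertices in increasing order, are:

  0-simplices (7): [0], [1], [2], [3], [4], [5], [6]
  1-simplices (10): [0,1], [0,5], [1,3], [1,4], [1,5], [2,3], [2,6], [4,5], [4,6], [5,6]
  2-simplices (3): [0,1,5], [1,4,5], [4,5,6]

giving chain groups C_0 ≅ Z^7, C_1 ≅ Z^10, C_2 ≅ Z^3.

Boundary ∂_1: C_1 → C_0 maps an edge to its endpoints' difference, ∂[p,q] = q − p.
The 7×10 boundary matrix has rank 6 and Smith normal form diag(1,1,1,1,1,1).

Boundary ∂_2: C_2 → C_1 maps a triangle to the signed sum of its edges. For instance
  ∂[1,4,5] = [4,5] − [1,5] + [1,4],
  ∂[0,1,5] = [1,5] − [0,5] + [0,1].
This gives a 10×3 integer matrix of rank 3; reducing to Smith normal form yields diagonal entries (1,1,1).

Reading off H_k = ker ∂_k / im ∂_{k+1}:

  H_0: rank C_0 − rank ∂_1 = 7 − 6 = 1, and the invariant factors of ∂_1 are all 1, so H_0 = Z.
  H_1: rank ker ∂_1 − rank ∂_2 = (10 − 6) − 3 = 1, and the invariant factors of ∂_2 are all 1, so H_1 = Z.
  H_2: rank ker ∂_2 − rank ∂_3 = (3 − 3) − 0 = 0, and there is no ∂_3, so H_2 = 0.

H_0 = Z,  H_1 = Z,  H_2 = 0.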